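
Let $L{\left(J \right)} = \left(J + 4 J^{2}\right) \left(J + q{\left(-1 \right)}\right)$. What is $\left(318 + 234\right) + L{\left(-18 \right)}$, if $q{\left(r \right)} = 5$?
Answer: $-16062$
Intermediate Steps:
$L{\left(J \right)} = \left(5 + J\right) \left(J + 4 J^{2}\right)$ ($L{\left(J \right)} = \left(J + 4 J^{2}\right) \left(J + 5\right) = \left(J + 4 J^{2}\right) \left(5 + J\right) = \left(5 + J\right) \left(J + 4 J^{2}\right)$)
$\left(318 + 234\right) + L{\left(-18 \right)} = \left(318 + 234\right) - 18 \left(5 + 4 \left(-18\right)^{2} + 21 \left(-18\right)\right) = 552 - 18 \left(5 + 4 \cdot 324 - 378\right) = 552 - 18 \left(5 + 1296 - 378\right) = 552 - 16614 = -16062$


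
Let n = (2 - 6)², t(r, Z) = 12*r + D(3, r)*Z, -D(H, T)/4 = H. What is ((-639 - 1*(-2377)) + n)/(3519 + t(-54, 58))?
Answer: 1754/2175 ≈ 0.80644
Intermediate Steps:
D(H, T) = -4*H
t(r, Z) = -12*Z + 12*r (t(r, Z) = 12*r + (-4*3)*Z = 12*r - 12*Z = -12*Z + 12*r)
n = 16 (n = (-4)² = 16)
((-639 - 1*(-2377)) + n)/(3519 + t(-54, 58)) = ((-639 - 1*(-2377)) + 16)/(3519 + (-12*58 + 12*(-54))) = ((-639 + 2377) + 16)/(3519 + (-696 - 648)) = (1738 + 16)/(3519 - 1344) = 1754/2175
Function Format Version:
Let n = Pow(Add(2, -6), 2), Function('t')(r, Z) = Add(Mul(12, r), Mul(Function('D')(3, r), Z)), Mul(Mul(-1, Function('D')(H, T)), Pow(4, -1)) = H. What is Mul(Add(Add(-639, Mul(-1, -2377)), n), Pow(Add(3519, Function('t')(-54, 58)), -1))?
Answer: Rational(1754, 2175) ≈ 0.80644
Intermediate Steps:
Function('D')(H, T) = Mul(-4, H)
Function('t')(r, Z) = Add(Mul(-12, Z), Mul(12, r)) (Function('t')(r, Z) = Add(Mul(12, r), Mul(Mul(-4, 3), Z)) = Add(Mul(12, r), Mul(-12, Z)) = Add(Mul(-12, Z), Mul(12, r)))
n = 16 (n = Pow(-4, 2) = 16)
Mul(Add(Add(-639, Mul(-1, -2377)), n), Pow(Add(3519, Function('t')(-54, 58)), -1)) = Mul(Add(Add(-639, Mul(-1, -2377)), 16), Pow(Add(3519, Add(Mul(-12, 58), Mul(12, -54))), -1)) = Mul(Add(Add(-639, 2377), 16), Pow(Add(3519, Add(-696, -648)), -1)) = Mul(Add(1738, 16), Pow(Add(3519, -1344), -1)) = Mul(1754, Pow(2175, -1)) = Mul(1754, Rational(1, 2175)) = Rational(1754, 2175)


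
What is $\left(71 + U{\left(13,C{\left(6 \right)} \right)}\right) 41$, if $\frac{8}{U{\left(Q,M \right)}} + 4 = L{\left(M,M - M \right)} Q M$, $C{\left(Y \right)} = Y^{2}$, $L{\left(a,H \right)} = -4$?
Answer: $\frac{1365177}{469} \approx 2910.8$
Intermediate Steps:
$U{\left(Q,M \right)} = \frac{8}{-4 - 4 M Q}$ ($U{\left(Q,M \right)} = \frac{8}{-4 - 4 Q M} = \frac{8}{-4 - 4 M Q}$)
$\left(71 + U{\left(13,C{\left(6 \right)} \right)}\right) 41 = \left(71 + \frac{2}{-1 - 6^{2} \cdot 13}\right) 41 = \left(71 + \frac{2}{-1 - 36 \cdot 13}\right) 41 = \left(71 + \frac{2}{-1 - 468}\right) 41 = \left(71 + \frac{2}{-469}\right) 41 = \left(71 + 2 \left(- \frac{1}{469}\right)\right) 41 = \left(71 - \frac{2}{469}\right) 41 = \frac{33297}{469} \cdot 41 = \frac{1365177}{469}$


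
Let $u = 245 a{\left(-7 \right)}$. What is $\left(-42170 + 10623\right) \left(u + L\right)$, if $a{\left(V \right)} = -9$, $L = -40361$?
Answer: $1342829602$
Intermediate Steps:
$u = -2205$ ($u = 245 \left(-9\right) = -2205$)
$\left(-42170 + 10623\right) \left(u + L\right) = \left(-42170 + 10623\right) \left(-2205 - 40361\right) = \left(-31547\right) \left(-42566\right) = 1342829602$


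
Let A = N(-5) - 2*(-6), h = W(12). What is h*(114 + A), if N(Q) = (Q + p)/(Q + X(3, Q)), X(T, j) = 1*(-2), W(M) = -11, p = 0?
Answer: -9757/7 ≈ -1393.9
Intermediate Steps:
X(T, j) = -2
N(Q) = Q/(-2 + Q) (N(Q) = (Q + 0)/(Q - 2) = Q/(-2 + Q))
h = -11
A = 89/7 (A = -5/(-2 - 5) - 2*(-6) = -5/(-7) + 12 = -5*(-⅐) + 12 = 5/7 + 12 = 89/7 ≈ 12.714)
h*(114 + A) = -11*(114 + 89/7) = -11*887/7 = -9757/7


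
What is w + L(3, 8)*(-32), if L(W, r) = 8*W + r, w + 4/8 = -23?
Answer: -2095/2 ≈ -1047.5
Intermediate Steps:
w = -47/2 (w = -1/2 - 23 = -47/2 ≈ -23.500)
L(W, r) = r + 8*W
w + L(3, 8)*(-32) = -47/2 + (8 + 8*3)*(-32) = -47/2 + (8 + 24)*(-32) = -47/2 + 32*(-32) = -47/2 - 1024 = -2095/2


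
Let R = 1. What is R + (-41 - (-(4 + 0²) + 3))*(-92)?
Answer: 3681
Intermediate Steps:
R + (-41 - (-(4 + 0²) + 3))*(-92) = 1 + (-41 - (-(4 + 0²) + 3))*(-92) = 1 + (-41 - (-(4 + 0) + 3))*(-92) = 1 + (-41 - (-1*4 + 3))*(-92) = 1 + (-41 - (-4 + 3))*(-92) = 1 + (-41 - 1*(-1))*(-92) = 1 + (-41 + 1)*(-92) = 1 - 40*(-92) = 1 + 3680 = 3681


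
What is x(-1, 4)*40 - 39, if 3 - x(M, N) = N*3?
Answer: -399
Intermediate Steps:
x(M, N) = 3 - 3*N (x(M, N) = 3 - N*3 = 3 - 3*N)
x(-1, 4)*40 - 39 = (3 - 3*4)*40 - 39 = (3 - 12)*40 - 39 = -9*40 - 39 = -360 - 39 = -399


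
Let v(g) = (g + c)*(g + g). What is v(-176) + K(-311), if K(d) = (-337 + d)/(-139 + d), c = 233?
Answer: -501564/25 ≈ -20063.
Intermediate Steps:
K(d) = (-337 + d)/(-139 + d)
v(g) = 2*g*(233 + g) (v(g) = (g + 233)*(g + g) = (233 + g)*(2*g) = 2*g*(233 + g))
v(-176) + K(-311) = 2*(-176)*(233 - 176) + (-337 - 311)/(-139 - 311) = 2*(-176)*57 - 648/(-450) = -20064 - 1/450*(-648) = -20064 + 36/25 = -501564/25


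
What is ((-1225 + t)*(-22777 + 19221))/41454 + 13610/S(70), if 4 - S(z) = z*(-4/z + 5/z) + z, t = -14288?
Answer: 74567008/66129 ≈ 1127.6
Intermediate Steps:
S(z) = 3 - z (S(z) = 4 - (z*(-4/z + 5/z) + z) = 4 - (z/z + z) = 4 - (1 + z) = 4 + (-1 - z) = 3 - z)
((-1225 + t)*(-22777 + 19221))/41454 + 13610/S(70) = ((-1225 - 14288)*(-22777 + 19221))/41454 + 13610/(3 - 1*70) = -15513*(-3556)*(1/41454) + 13610/(3 - 70) = 55164228*(1/41454) + 13610/(-67) = 1313434/987 + 13610*(-1/67) = 1313434/987 - 13610/67 = 74567008/66129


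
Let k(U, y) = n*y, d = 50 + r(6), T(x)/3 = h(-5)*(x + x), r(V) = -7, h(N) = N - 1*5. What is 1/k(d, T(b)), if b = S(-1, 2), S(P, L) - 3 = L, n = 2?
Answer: -1/600 ≈ -0.0016667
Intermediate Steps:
h(N) = -5 + N (h(N) = N - 5 = -5 + N)
S(P, L) = 3 + L
b = 5 (b = 3 + 2 = 5)
T(x) = -60*x (T(x) = 3*((-5 - 5)*(x + x)) = 3*(-20*x) = -60*x)
d = 43 (d = 50 - 7 = 43)
k(U, y) = 2*y
1/k(d, T(b)) = 1/(2*(-60*5)) = 1/(2*(-300)) = 1/(-600) = -1/600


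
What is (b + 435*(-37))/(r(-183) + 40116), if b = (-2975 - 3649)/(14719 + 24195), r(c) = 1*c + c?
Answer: -104387909/257805250 ≈ -0.40491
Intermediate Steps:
r(c) = 2*c (r(c) = c + c = 2*c)
b = -3312/19457 (b = -6624/38914 = -6624*1/38914 = -3312/19457 ≈ -0.17022)
(b + 435*(-37))/(r(-183) + 40116) = (-3312/19457 + 435*(-37))/(2*(-183) + 40116) = (-3312/19457 - 16095)/(-366 + 40116) = -313163727/19457/39750 = -313163727/19457*1/39750 = -104387909/257805250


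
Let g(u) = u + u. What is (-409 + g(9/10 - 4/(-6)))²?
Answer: 37063744/225 ≈ 1.6473e+5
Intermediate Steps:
g(u) = 2*u
(-409 + g(9/10 - 4/(-6)))² = (-409 + 2*(9/10 - 4/(-6)))² = (-409 + 2*(9*(⅒) - 4*(-⅙)))² = (-409 + 2*(9/10 + ⅔))² = (-409 + 2*(47/30))² = (-409 + 47/15)² = (-6088/15)² = 37063744/225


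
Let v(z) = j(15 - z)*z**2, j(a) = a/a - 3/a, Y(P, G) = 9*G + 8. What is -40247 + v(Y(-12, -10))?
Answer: -3271903/97 ≈ -33731.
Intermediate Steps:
Y(P, G) = 8 + 9*G
j(a) = 1 - 3/a
v(z) = z**2*(12 - z)/(15 - z) (v(z) = ((-3 + (15 - z))/(15 - z))*z**2 = ((12 - z)/(15 - z))*z**2 = z**2*(12 - z)/(15 - z))
-40247 + v(Y(-12, -10)) = -40247 + (8 + 9*(-10))**2*(-12 + (8 + 9*(-10)))/(-15 + (8 + 9*(-10))) = -40247 + (8 - 90)**2*(-12 + (8 - 90))/(-15 + (8 - 90)) = -40247 + (-82)**2*(-12 - 82)/(-15 - 82) = -40247 + 6724*(-94)/(-97) = -40247 + 6724*(-1/97)*(-94) = -40247 + 632056/97 = -3271903/97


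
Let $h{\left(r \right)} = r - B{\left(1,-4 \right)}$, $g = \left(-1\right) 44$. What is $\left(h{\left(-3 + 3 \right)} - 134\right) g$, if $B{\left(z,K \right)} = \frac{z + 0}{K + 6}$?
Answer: $5918$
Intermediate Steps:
$B{\left(z,K \right)} = \frac{z}{6 + K}$
$g = -44$
$h{\left(r \right)} = - \frac{1}{2} + r$ ($h{\left(r \right)} = r - 1 \frac{1}{6 - 4} = r - 1 \cdot \frac{1}{2} = r - \frac{1}{2} = - \frac{1}{2} + r$)
$\left(h{\left(-3 + 3 \right)} - 134\right) g = \left(\left(- \frac{1}{2} + \left(-3 + 3\right)\right) - 134\right) \left(-44\right) = \left(\left(- \frac{1}{2} + 0\right) - 134\right) \left(-44\right) = \left(- \frac{1}{2} - 134\right) \left(-44\right) = \left(- \frac{269}{2}\right) \left(-44\right) = 5918$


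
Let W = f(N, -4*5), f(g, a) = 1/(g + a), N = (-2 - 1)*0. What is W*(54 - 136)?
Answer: 41/10 ≈ 4.1000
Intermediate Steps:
N = 0 (N = -3*0 = 0)
f(g, a) = 1/(a + g)
W = -1/20 (W = 1/(-4*5 + 0) = 1/(-20 + 0) = 1/(-20) = -1/20 ≈ -0.050000)
W*(54 - 136) = -(54 - 136)/20 = -1/20*(-82) = 41/10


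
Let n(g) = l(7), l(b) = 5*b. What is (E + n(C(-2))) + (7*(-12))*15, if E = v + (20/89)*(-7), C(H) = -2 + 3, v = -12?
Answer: -110233/89 ≈ -1238.6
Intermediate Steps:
C(H) = 1
E = -1208/89 (E = -12 + (20/89)*(-7) = -12 - 140/89 = -1208/89 ≈ -13.573)
n(g) = 35 (n(g) = 5*7 = 35)
(E + n(C(-2))) + (7*(-12))*15 = (-1208/89 + 35) + (7*(-12))*15 = 1907/89 - 84*15 = 1907/89 - 1260 = -110233/89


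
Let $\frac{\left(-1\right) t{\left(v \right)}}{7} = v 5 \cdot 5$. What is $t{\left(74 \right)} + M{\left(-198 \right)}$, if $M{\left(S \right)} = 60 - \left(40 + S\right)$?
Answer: $-12732$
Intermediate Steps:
$t{\left(v \right)} = - 175 v$ ($t{\left(v \right)} = - 7 v 5 \cdot 5 = - 7 \cdot 5 v 5 = - 7 \cdot 25 v = - 175 v$)
$M{\left(S \right)} = 20 - S$ ($M{\left(S \right)} = 60 - \left(40 + S\right) = 20 - S$)
$t{\left(74 \right)} + M{\left(-198 \right)} = \left(-175\right) 74 + \left(20 - -198\right) = -12950 + \left(20 + 198\right) = -12950 + 218 = -12732$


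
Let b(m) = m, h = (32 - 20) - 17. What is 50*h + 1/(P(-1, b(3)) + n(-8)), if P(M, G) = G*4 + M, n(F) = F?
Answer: -749/3 ≈ -249.67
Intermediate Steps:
h = -5 (h = 12 - 17 = -5)
P(M, G) = M + 4*G (P(M, G) = 4*G + M = M + 4*G)
50*h + 1/(P(-1, b(3)) + n(-8)) = 50*(-5) + 1/((-1 + 4*3) - 8) = -250 + 1/((-1 + 12) - 8) = -250 + 1/(11 - 8) = -250 + 1/3 = -250 + ⅓ = -749/3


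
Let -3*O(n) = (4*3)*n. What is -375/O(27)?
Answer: 125/36 ≈ 3.4722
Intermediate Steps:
O(n) = -4*n (O(n) = -4*3*n/3 = -4*n)
-375/O(27) = -375/((-4*27)) = -375/(-108) = -375*(-1/108) = 125/36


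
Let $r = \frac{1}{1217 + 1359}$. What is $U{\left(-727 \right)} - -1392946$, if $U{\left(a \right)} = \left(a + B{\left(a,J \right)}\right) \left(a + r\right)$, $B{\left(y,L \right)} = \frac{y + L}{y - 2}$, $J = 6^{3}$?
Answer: $\frac{225461755166}{117369} \approx 1.921 \cdot 10^{6}$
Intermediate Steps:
$J = 216$
$r = \frac{1}{2576} \approx 0.0003882$
$B{\left(y,L \right)} = \frac{L + y}{-2 + y}$
$U{\left(a \right)} = \left(\frac{1}{2576} + a\right) \left(a + \frac{216 + a}{-2 + a}\right)$ ($U{\left(a \right)} = \left(a + \frac{216 + a}{-2 + a}\right) \left(a + \frac{1}{2576}\right) = \left(a + \frac{216 + a}{-2 + a}\right) \left(\frac{1}{2576} + a\right) = \left(\frac{1}{2576} + a\right) \left(a + \frac{216 + a}{-2 + a}\right)$)
$U{\left(-727 \right)} - -1392946 = \frac{216 - 2575 \left(-727\right)^{2} + 2576 \left(-727\right)^{3} + 556415 \left(-727\right)}{2576 \left(-2 - 727\right)} - -1392946 = \frac{216 - 1360962175 + 2576 \left(-384240583\right) - 404513705}{2576 \left(-729\right)} + 1392946 = \frac{1}{2576} \left(- \frac{1}{729}\right) \left(216 - 1360962175 - 989803741808 - 404513705\right) + 1392946 = \frac{1}{2576} \left(- \frac{1}{729}\right) \left(-991569217472\right) + 1392946 = \frac{61973076092}{117369} + 1392946 = \frac{225461755166}{117369}$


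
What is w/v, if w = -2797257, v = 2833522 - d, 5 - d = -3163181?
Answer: 932419/109888 ≈ 8.4852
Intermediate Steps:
d = 3163186 (d = 5 - 1*(-3163181) = 5 + 3163181 = 3163186)
v = -329664 (v = 2833522 - 1*3163186 = 2833522 - 3163186 = -329664)
w/v = -2797257/(-329664) = -2797257*(-1/329664) = 932419/109888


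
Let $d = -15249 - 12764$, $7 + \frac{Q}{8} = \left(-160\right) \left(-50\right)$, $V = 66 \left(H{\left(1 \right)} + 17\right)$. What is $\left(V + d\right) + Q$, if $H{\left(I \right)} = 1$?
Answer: $37119$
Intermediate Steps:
$V = 1188$ ($V = 66 \left(1 + 17\right) = 66 \cdot 18 = 1188$)
$Q = 63944$ ($Q = -56 + 8 \left(\left(-160\right) \left(-50\right)\right) = -56 + 8 \cdot 8000 = -56 + 64000 = 63944$)
$d = -28013$
$\left(V + d\right) + Q = \left(1188 - 28013\right) + 63944 = -26825 + 63944 = 37119$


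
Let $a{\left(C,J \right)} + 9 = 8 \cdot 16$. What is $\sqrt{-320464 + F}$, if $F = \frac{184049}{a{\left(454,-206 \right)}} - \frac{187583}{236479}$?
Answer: $\frac{i \sqrt{252556375953451513370}}{28141001} \approx 564.73 i$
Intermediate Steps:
$a{\left(C,J \right)} = 119$ ($a{\left(C,J \right)} = -9 + 8 \cdot 16 = -9 + 128 = 119$)
$F = \frac{43501401094}{28141001}$ ($F = \frac{184049}{119} - \frac{187583}{236479} = \frac{43501401094}{28141001} \approx 1545.8$)
$\sqrt{-320464 + F} = \sqrt{-320464 + \frac{43501401094}{28141001}} = \sqrt{- \frac{8974676343370}{28141001}} = \frac{i \sqrt{252556375953451513370}}{28141001}$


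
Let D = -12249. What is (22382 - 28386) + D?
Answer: -18253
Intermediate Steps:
(22382 - 28386) + D = (22382 - 28386) - 12249 = -6004 - 12249 = -18253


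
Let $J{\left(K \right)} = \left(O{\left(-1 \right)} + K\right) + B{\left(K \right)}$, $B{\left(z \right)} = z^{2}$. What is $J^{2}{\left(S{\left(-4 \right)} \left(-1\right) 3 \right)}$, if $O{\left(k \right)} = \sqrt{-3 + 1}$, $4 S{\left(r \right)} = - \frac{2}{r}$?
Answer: $\frac{\left(-15 + 64 i \sqrt{2}\right)^{2}}{4096} \approx -1.9451 - 0.66291 i$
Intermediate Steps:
$S{\left(r \right)} = - \frac{1}{2 r}$ ($S{\left(r \right)} = \frac{\left(-2\right) \frac{1}{r}}{4} = - \frac{1}{2 r}$)
$O{\left(k \right)} = i \sqrt{2}$ ($O{\left(k \right)} = \sqrt{-2} = i \sqrt{2}$)
$J{\left(K \right)} = K + K^{2} + i \sqrt{2}$ ($J{\left(K \right)} = \left(i \sqrt{2} + K\right) + K^{2} = \left(K + i \sqrt{2}\right) + K^{2} = K + K^{2} + i \sqrt{2}$)
$J^{2}{\left(S{\left(-4 \right)} \left(-1\right) 3 \right)} = \left(- \frac{1}{2 \left(-4\right)} \left(-1\right) 3 + \left(- \frac{1}{2 \left(-4\right)} \left(-1\right) 3\right)^{2} + i \sqrt{2}\right)^{2} = \left(\left(- \frac{1}{2}\right) \left(- \frac{1}{4}\right) \left(-1\right) 3 + \left(\left(- \frac{1}{2}\right) \left(- \frac{1}{4}\right) \left(-1\right) 3\right)^{2} + i \sqrt{2}\right)^{2} = \left(\frac{1}{8} \left(-1\right) 3 + \left(\frac{1}{8} \left(-1\right) 3\right)^{2} + i \sqrt{2}\right)^{2} = \left(\left(- \frac{1}{8}\right) 3 + \left(\left(- \frac{1}{8}\right) 3\right)^{2} + i \sqrt{2}\right)^{2} = \left(- \frac{3}{8} + \left(- \frac{3}{8}\right)^{2} + i \sqrt{2}\right)^{2} = \left(- \frac{3}{8} + \frac{9}{64} + i \sqrt{2}\right)^{2} = \left(- \frac{15}{64} + i \sqrt{2}\right)^{2}$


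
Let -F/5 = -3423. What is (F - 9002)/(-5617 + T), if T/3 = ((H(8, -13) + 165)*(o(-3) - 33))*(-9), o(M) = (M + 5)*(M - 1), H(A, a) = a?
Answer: 8113/162647 ≈ 0.049881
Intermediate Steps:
F = 17115 (F = -5*(-3423) = 17115)
o(M) = (-1 + M)*(5 + M) (o(M) = (5 + M)*(-1 + M) = (-1 + M)*(5 + M))
T = 168264 (T = 3*(((-13 + 165)*((-5 + (-3)**2 + 4*(-3)) - 33))*(-9)) = 3*((152*((-5 + 9 - 12) - 33))*(-9)) = 3*((152*(-8 - 33))*(-9)) = 3*((152*(-41))*(-9)) = 3*(-6232*(-9)) = 3*56088 = 168264)
(F - 9002)/(-5617 + T) = (17115 - 9002)/(-5617 + 168264) = 8113/162647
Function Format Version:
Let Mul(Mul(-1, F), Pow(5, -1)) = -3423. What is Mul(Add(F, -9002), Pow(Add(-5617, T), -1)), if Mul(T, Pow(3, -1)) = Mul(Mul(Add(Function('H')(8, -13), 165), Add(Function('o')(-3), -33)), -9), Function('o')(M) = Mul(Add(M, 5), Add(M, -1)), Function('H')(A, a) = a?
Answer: Rational(8113, 162647) ≈ 0.049881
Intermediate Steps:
F = 17115 (F = Mul(-5, -3423) = 17115)
Function('o')(M) = Mul(Add(-1, M), Add(5, M)) (Function('o')(M) = Mul(Add(5, M), Add(-1, M)) = Mul(Add(-1, M), Add(5, M)))
T = 168264 (T = Mul(3, Mul(Mul(Add(-13, 165), Add(Add(-5, Pow(-3, 2), Mul(4, -3)), -33)), -9)) = Mul(3, Mul(Mul(152, Add(Add(-5, 9, -12), -33)), -9)) = Mul(3, Mul(Mul(152, Add(-8, -33)), -9)) = Mul(3, Mul(Mul(152, -41), -9)) = Mul(3, Mul(-6232, -9)) = Mul(3, 56088) = 168264)
Mul(Add(F, -9002), Pow(Add(-5617, T), -1)) = Mul(Add(17115, -9002), Pow(Add(-5617, 168264), -1)) = Mul(8113, Pow(162647, -1)) = Mul(8113, Rational(1, 162647)) = Rational(8113, 162647)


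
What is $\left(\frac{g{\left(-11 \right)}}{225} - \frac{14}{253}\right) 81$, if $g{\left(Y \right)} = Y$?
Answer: $- \frac{53397}{6325} \approx -8.4422$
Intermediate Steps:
$\left(\frac{g{\left(-11 \right)}}{225} - \frac{14}{253}\right) 81 = \left(- \frac{11}{225} - \frac{14}{253}\right) 81 = \left(- \frac{5933}{56925}\right) 81 = - \frac{53397}{6325}$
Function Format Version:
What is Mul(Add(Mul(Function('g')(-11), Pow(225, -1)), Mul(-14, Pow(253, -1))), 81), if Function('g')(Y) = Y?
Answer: Rational(-53397, 6325) ≈ -8.4422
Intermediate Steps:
Mul(Add(Mul(Function('g')(-11), Pow(225, -1)), Mul(-14, Pow(253, -1))), 81) = Mul(Add(Mul(-11, Pow(225, -1)), Mul(-14, Pow(253, -1))), 81) = Mul(Add(Mul(-11, Rational(1, 225)), Mul(-14, Rational(1, 253))), 81) = Mul(Add(Rational(-11, 225), Rational(-14, 253)), 81) = Mul(Rational(-5933, 56925), 81) = Rational(-53397, 6325)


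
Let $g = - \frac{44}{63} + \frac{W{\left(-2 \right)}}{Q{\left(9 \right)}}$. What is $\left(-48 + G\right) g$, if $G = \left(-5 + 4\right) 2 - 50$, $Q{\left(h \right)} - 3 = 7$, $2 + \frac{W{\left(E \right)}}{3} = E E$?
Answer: $\frac{620}{63} \approx 9.8413$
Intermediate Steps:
$W{\left(E \right)} = -6 + 3 E^{2}$ ($W{\left(E \right)} = -6 + 3 E E = -6 + 3 E^{2}$)
$Q{\left(h \right)} = 10$ ($Q{\left(h \right)} = 3 + 7 = 10$)
$G = -52$ ($G = \left(-1\right) 2 - 50 = -2 - 50 = -52$)
$g = - \frac{31}{315}$ ($g = - \frac{44}{63} + \frac{-6 + 3 \left(-2\right)^{2}}{10} = \left(-44\right) \frac{1}{63} + \left(-6 + 3 \cdot 4\right) \frac{1}{10} = - \frac{44}{63} + \left(-6 + 12\right) \frac{1}{10} = - \frac{44}{63} + 6 \cdot \frac{1}{10} = - \frac{44}{63} + \frac{3}{5} = - \frac{31}{315} \approx -0.098413$)
$\left(-48 + G\right) g = \left(-48 - 52\right) \left(- \frac{31}{315}\right) = \left(-100\right) \left(- \frac{31}{315}\right) = \frac{620}{63}$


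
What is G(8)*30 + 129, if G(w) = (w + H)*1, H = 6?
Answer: 549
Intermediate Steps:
G(w) = 6 + w (G(w) = (w + 6)*1 = (6 + w)*1 = 6 + w)
G(8)*30 + 129 = (6 + 8)*30 + 129 = 14*30 + 129 = 420 + 129 = 549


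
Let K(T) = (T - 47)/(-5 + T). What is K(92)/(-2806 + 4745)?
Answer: 15/56231 ≈ 0.00026676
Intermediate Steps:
K(T) = (-47 + T)/(-5 + T)
K(92)/(-2806 + 4745) = ((-47 + 92)/(-5 + 92))/(-2806 + 4745) = (45/87)/1939 = ((1/87)*45)*(1/1939) = (15/29)*(1/1939) = 15/56231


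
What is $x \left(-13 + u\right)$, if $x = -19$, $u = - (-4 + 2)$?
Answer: $209$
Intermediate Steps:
$u = 2$ ($u = \left(-1\right) \left(-2\right) = 2$)
$x \left(-13 + u\right) = - 19 \left(-13 + 2\right) = \left(-19\right) \left(-11\right) = 209$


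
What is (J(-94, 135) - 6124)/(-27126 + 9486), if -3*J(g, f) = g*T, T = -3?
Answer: 3109/8820 ≈ 0.35249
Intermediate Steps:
J(g, f) = g (J(g, f) = -g*(-3)/3 = -(-1)*g = g)
(J(-94, 135) - 6124)/(-27126 + 9486) = (-94 - 6124)/(-27126 + 9486) = -6218/(-17640) = -6218*(-1/17640) = 3109/8820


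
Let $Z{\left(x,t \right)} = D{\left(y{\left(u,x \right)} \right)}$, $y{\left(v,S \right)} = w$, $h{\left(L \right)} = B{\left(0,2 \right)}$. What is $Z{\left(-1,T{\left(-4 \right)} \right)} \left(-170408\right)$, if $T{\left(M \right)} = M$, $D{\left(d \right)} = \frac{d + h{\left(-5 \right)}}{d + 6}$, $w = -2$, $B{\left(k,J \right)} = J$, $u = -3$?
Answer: $0$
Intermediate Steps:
$h{\left(L \right)} = 2$
$y{\left(v,S \right)} = -2$
$D{\left(d \right)} = \frac{2 + d}{6 + d}$ ($D{\left(d \right)} = \frac{d + 2}{d + 6} = \frac{2 + d}{6 + d}$)
$Z{\left(x,t \right)} = 0$ ($Z{\left(x,t \right)} = \frac{2 - 2}{6 - 2} = \frac{1}{4} \cdot 0 = 0$)
$Z{\left(-1,T{\left(-4 \right)} \right)} \left(-170408\right) = 0 \left(-170408\right) = 0$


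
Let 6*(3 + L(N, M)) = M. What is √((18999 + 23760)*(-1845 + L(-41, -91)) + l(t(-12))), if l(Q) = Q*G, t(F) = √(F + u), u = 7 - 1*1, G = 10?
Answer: √(-318668574 + 40*I*√6)/2 ≈ 0.0013722 + 8925.6*I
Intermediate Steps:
u = 6 (u = 7 - 1 = 6)
L(N, M) = -3 + M/6
t(F) = √(6 + F) (t(F) = √(F + 6) = √(6 + F))
l(Q) = 10*Q (l(Q) = Q*10 = 10*Q)
√((18999 + 23760)*(-1845 + L(-41, -91)) + l(t(-12))) = √((18999 + 23760)*(-1845 + (-3 + (⅙)*(-91))) + 10*√(6 - 12)) = √(42759*(-1845 + (-3 - 91/6)) + 10*√(-6)) = √(42759*(-1845 - 109/6) + 10*(I*√6)) = √(42759*(-11179/6) + 10*I*√6) = √(-159334287/2 + 10*I*√6)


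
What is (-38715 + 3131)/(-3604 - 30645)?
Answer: 35584/34249 ≈ 1.0390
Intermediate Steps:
(-38715 + 3131)/(-3604 - 30645) = -35584/(-34249) = -35584*(-1/34249) = 35584/34249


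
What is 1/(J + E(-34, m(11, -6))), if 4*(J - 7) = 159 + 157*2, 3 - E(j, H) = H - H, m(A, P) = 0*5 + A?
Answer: 4/513 ≈ 0.0077973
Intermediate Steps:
m(A, P) = A (m(A, P) = 0 + A = A)
E(j, H) = 3 (E(j, H) = 3 - (H - H) = 3 - 1*0 = 3 + 0 = 3)
J = 501/4 (J = 7 + (159 + 157*2)/4 = 7 + (159 + 314)/4 = 7 + (¼)*473 = 7 + 473/4 = 501/4 ≈ 125.25)
1/(J + E(-34, m(11, -6))) = 1/(501/4 + 3) = 1/(513/4) = 4/513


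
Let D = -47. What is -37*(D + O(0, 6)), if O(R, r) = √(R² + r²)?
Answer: 1517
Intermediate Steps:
-37*(D + O(0, 6)) = -37*(-47 + √(0² + 6²)) = -37*(-47 + √(0 + 36)) = -37*(-47 + √36) = -37*(-47 + 6) = -37*(-41) = 1517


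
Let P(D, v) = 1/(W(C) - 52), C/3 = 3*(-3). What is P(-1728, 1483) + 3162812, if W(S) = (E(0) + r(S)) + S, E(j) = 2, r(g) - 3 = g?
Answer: 319444011/101 ≈ 3.1628e+6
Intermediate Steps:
C = -27 (C = 3*(3*(-3)) = 3*(-9) = -27)
r(g) = 3 + g
W(S) = 5 + 2*S (W(S) = (2 + (3 + S)) + S = (5 + S) + S = 5 + 2*S)
P(D, v) = -1/101 (P(D, v) = 1/((5 + 2*(-27)) - 52) = 1/((5 - 54) - 52) = 1/(-49 - 52) = 1/(-101) = -1/101)
P(-1728, 1483) + 3162812 = -1/101 + 3162812 = 319444011/101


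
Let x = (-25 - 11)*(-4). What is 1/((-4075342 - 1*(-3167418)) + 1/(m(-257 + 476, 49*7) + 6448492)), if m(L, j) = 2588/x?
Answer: -232146359/210771250848680 ≈ -1.1014e-6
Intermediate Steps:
x = 144 (x = -36*(-4) = 144)
m(L, j) = 647/36 (m(L, j) = 2588/144 = 2588*(1/144) = 647/36)
1/((-4075342 - 1*(-3167418)) + 1/(m(-257 + 476, 49*7) + 6448492)) = 1/((-4075342 - 1*(-3167418)) + 1/(647/36 + 6448492)) = 1/((-4075342 + 3167418) + 1/(232146359/36)) = 1/(-907924 + 36/232146359) = 1/(-210771250848680/232146359) = -232146359/210771250848680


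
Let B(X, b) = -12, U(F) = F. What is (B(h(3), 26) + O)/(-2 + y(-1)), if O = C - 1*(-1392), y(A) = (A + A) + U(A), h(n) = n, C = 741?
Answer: -2121/5 ≈ -424.20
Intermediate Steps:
y(A) = 3*A (y(A) = (A + A) + A = 2*A + A = 3*A)
O = 2133 (O = 741 - 1*(-1392) = 741 + 1392 = 2133)
(B(h(3), 26) + O)/(-2 + y(-1)) = (-12 + 2133)/(-2 + 3*(-1)) = 2121/(-2 - 3) = 2121/(-5) = 2121*(-⅕) = -2121/5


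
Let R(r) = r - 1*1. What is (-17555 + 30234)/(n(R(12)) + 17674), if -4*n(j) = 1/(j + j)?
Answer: 1115752/1555311 ≈ 0.71738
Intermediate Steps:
R(r) = -1 + r (R(r) = r - 1 = -1 + r)
n(j) = -1/(8*j) (n(j) = -1/(4*(j + j)) = -1/(2*j)/4 = -1/(8*j))
(-17555 + 30234)/(n(R(12)) + 17674) = (-17555 + 30234)/(-1/(8*(-1 + 12)) + 17674) = 12679/(-⅛/11 + 17674) = 12679/(-⅛*1/11 + 17674) = 12679/(-1/88 + 17674) = 12679/(1555311/88) = 12679*(88/1555311) = 1115752/1555311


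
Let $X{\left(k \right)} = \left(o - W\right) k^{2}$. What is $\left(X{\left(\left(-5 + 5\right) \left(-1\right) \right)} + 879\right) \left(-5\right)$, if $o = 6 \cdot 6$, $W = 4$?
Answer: $-4395$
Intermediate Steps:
$o = 36$
$X{\left(k \right)} = 32 k^{2}$ ($X{\left(k \right)} = \left(36 - 4\right) k^{2} = 32 k^{2}$)
$\left(X{\left(\left(-5 + 5\right) \left(-1\right) \right)} + 879\right) \left(-5\right) = \left(32 \left(\left(-5 + 5\right) \left(-1\right)\right)^{2} + 879\right) \left(-5\right) = \left(32 \left(0 \left(-1\right)\right)^{2} + 879\right) \left(-5\right) = \left(32 \cdot 0^{2} + 879\right) \left(-5\right) = \left(32 \cdot 0 + 879\right) \left(-5\right) = \left(0 + 879\right) \left(-5\right) = 879 \left(-5\right) = -4395$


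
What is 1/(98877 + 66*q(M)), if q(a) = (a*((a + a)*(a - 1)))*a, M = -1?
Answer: 1/99141 ≈ 1.0087e-5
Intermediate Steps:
q(a) = 2*a**3*(-1 + a) (q(a) = (a*((2*a)*(-1 + a)))*a = (a*(2*a*(-1 + a)))*a = (2*a**2*(-1 + a))*a = 2*a**3*(-1 + a))
1/(98877 + 66*q(M)) = 1/(98877 + 66*(2*(-1)**3*(-1 - 1))) = 1/(98877 + 66*(2*(-1)*(-2))) = 1/(98877 + 66*4) = 1/(98877 + 264) = 1/99141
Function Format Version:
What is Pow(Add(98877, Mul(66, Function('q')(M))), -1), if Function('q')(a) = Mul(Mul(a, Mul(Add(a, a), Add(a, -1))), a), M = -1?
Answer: Rational(1, 99141) ≈ 1.0087e-5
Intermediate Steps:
Function('q')(a) = Mul(2, Pow(a, 3), Add(-1, a)) (Function('q')(a) = Mul(Mul(a, Mul(Mul(2, a), Add(-1, a))), a) = Mul(Mul(a, Mul(2, a, Add(-1, a))), a) = Mul(Mul(2, Pow(a, 2), Add(-1, a)), a) = Mul(2, Pow(a, 3), Add(-1, a)))
Pow(Add(98877, Mul(66, Function('q')(M))), -1) = Pow(Add(98877, Mul(66, Mul(2, Pow(-1, 3), Add(-1, -1)))), -1) = Pow(Add(98877, Mul(66, Mul(2, -1, -2))), -1) = Pow(Add(98877, Mul(66, 4)), -1) = Pow(Add(98877, 264), -1) = Pow(99141, -1) = Rational(1, 99141)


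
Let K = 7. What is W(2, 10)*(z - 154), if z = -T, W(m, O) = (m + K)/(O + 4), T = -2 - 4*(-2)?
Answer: -720/7 ≈ -102.86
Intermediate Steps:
T = 6 (T = -2 + 8 = 6)
W(m, O) = (7 + m)/(4 + O) (W(m, O) = (m + 7)/(O + 4) = (7 + m)/(4 + O))
z = -6 (z = -1*6 = -6)
W(2, 10)*(z - 154) = ((7 + 2)/(4 + 10))*(-6 - 154) = (9/14)*(-160) = -720/7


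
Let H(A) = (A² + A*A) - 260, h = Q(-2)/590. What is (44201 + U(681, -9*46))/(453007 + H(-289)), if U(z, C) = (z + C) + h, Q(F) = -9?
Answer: 26236111/365675510 ≈ 0.071747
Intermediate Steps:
h = -9/590 ≈ -0.015254
H(A) = -260 + 2*A² (H(A) = (A² + A²) - 260 = 2*A² - 260 = -260 + 2*A²)
U(z, C) = -9/590 + C + z (U(z, C) = (z + C) - 9/590 = (C + z) - 9/590 = -9/590 + C + z)
(44201 + U(681, -9*46))/(453007 + H(-289)) = (44201 + (-9/590 - 9*46 + 681))/(453007 + (-260 + 2*(-289)²)) = (44201 + (-9/590 - 414 + 681))/(453007 + (-260 + 2*83521)) = (44201 + 157521/590)/(453007 + (-260 + 167042)) = 26236111/(590*(453007 + 166782)) = (26236111/590)/619789 = (26236111/590)*(1/619789) = 26236111/365675510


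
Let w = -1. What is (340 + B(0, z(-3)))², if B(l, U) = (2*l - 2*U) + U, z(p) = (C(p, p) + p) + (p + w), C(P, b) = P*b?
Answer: 114244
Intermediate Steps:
z(p) = -1 + p² + 2*p (z(p) = (p*p + p) + (p - 1) = (p² + p) + (-1 + p) = (p + p²) + (-1 + p) = -1 + p² + 2*p)
B(l, U) = -U + 2*l (B(l, U) = (-2*U + 2*l) + U = -U + 2*l)
(340 + B(0, z(-3)))² = (340 + (-(-1 + (-3)² + 2*(-3)) + 2*0))² = (340 + (-(-1 + 9 - 6) + 0))² = (340 + (-1*2 + 0))² = (340 + (-2 + 0))² = (340 - 2)² = 338² = 114244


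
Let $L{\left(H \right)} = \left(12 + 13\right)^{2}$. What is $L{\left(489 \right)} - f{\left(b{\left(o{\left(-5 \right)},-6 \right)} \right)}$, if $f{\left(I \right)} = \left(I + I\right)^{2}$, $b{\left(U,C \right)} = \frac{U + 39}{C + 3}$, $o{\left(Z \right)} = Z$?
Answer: $\frac{1001}{9} \approx 111.22$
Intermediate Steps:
$b{\left(U,C \right)} = \frac{39 + U}{3 + C}$
$L{\left(H \right)} = 625$ ($L{\left(H \right)} = 25^{2} = 625$)
$f{\left(I \right)} = 4 I^{2}$ ($f{\left(I \right)} = \left(2 I\right)^{2} = 4 I^{2}$)
$L{\left(489 \right)} - f{\left(b{\left(o{\left(-5 \right)},-6 \right)} \right)} = 625 - 4 \left(\frac{39 - 5}{3 - 6}\right)^{2} = 625 - 4 \left(\frac{1}{-3} \cdot 34\right)^{2} = 625 - 4 \left(\left(- \frac{1}{3}\right) 34\right)^{2} = 625 - 4 \left(- \frac{34}{3}\right)^{2} = 625 - 4 \cdot \frac{1156}{9} = 625 - \frac{4624}{9} = \frac{1001}{9}$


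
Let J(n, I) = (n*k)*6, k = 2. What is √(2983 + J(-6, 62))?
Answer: √2911 ≈ 53.954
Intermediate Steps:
J(n, I) = 12*n (J(n, I) = (n*2)*6 = (2*n)*6 = 12*n)
√(2983 + J(-6, 62)) = √(2983 + 12*(-6)) = √(2983 - 72) = √2911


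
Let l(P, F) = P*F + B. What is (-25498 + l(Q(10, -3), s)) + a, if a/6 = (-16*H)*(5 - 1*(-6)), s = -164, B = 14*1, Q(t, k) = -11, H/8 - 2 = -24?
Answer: 162176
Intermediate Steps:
H = -176 (H = 16 + 8*(-24) = 16 - 192 = -176)
B = 14
l(P, F) = 14 + F*P (l(P, F) = P*F + 14 = F*P + 14 = 14 + F*P)
a = 185856 (a = 6*((-16*(-176))*(5 - 1*(-6))) = 6*(2816*(5 + 6)) = 6*(2816*11) = 6*30976 = 185856)
(-25498 + l(Q(10, -3), s)) + a = (-25498 + (14 - 164*(-11))) + 185856 = (-25498 + (14 + 1804)) + 185856 = (-25498 + 1818) + 185856 = -23680 + 185856 = 162176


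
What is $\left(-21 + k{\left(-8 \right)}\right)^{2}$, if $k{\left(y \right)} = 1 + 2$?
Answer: $324$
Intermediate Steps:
$k{\left(y \right)} = 3$
$\left(-21 + k{\left(-8 \right)}\right)^{2} = \left(-21 + 3\right)^{2} = \left(-18\right)^{2} = 324$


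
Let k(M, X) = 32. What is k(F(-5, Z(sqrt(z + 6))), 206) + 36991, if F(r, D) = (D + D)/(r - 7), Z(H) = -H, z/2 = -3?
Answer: 37023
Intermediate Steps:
z = -6 (z = 2*(-3) = -6)
F(r, D) = 2*D/(-7 + r) (F(r, D) = (2*D)/(-7 + r) = 2*D/(-7 + r))
k(F(-5, Z(sqrt(z + 6))), 206) + 36991 = 32 + 36991 = 37023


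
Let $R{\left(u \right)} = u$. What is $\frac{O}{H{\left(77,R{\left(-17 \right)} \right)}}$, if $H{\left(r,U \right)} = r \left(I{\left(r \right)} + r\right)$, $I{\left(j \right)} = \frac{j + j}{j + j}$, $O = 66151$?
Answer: $\frac{66151}{6006} \approx 11.014$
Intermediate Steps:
$I{\left(j \right)} = 1$ ($I{\left(j \right)} = \frac{2 j}{2 j} = 2 j \frac{1}{2 j} = 1$)
$H{\left(r,U \right)} = r \left(1 + r\right)$
$\frac{O}{H{\left(77,R{\left(-17 \right)} \right)}} = \frac{66151}{77 \left(1 + 77\right)} = \frac{66151}{77 \cdot 78} = \frac{66151}{6006}$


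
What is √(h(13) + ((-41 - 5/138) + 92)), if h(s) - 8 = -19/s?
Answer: √185067246/1794 ≈ 7.5830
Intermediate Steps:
h(s) = 8 - 19/s
√(h(13) + ((-41 - 5/138) + 92)) = √((8 - 19/13) + ((-41 - 5/138) + 92)) = √(85/13 + (-5663/138 + 92)) = √(85/13 + 7033/138) = √(103159/1794) = √185067246/1794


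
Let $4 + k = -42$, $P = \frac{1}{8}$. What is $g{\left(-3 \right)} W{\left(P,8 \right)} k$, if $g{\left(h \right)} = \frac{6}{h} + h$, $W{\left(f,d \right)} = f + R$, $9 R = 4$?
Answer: $\frac{4715}{36} \approx 130.97$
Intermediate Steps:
$P = \frac{1}{8} \approx 0.125$
$k = -46$ ($k = -4 - 42 = -46$)
$R = \frac{4}{9}$ ($R = \frac{1}{9} \cdot 4 = \frac{4}{9} \approx 0.44444$)
$W{\left(f,d \right)} = \frac{4}{9} + f$ ($W{\left(f,d \right)} = f + \frac{4}{9} = \frac{4}{9} + f$)
$g{\left(h \right)} = h + \frac{6}{h}$
$g{\left(-3 \right)} W{\left(P,8 \right)} k = \left(-3 + \frac{6}{-3}\right) \left(\frac{4}{9} + \frac{1}{8}\right) \left(-46\right) = \left(-3 + 6 \left(- \frac{1}{3}\right)\right) \frac{41}{72} \left(-46\right) = \left(-3 - 2\right) \frac{41}{72} \left(-46\right) = \left(-5\right) \frac{41}{72} \left(-46\right) = \left(- \frac{205}{72}\right) \left(-46\right) = \frac{4715}{36}$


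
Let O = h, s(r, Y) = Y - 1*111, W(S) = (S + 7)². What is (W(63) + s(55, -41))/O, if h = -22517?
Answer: -4748/22517 ≈ -0.21086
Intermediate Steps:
W(S) = (7 + S)²
s(r, Y) = -111 + Y (s(r, Y) = Y - 111 = -111 + Y)
O = -22517
(W(63) + s(55, -41))/O = ((7 + 63)² + (-111 - 41))/(-22517) = (70² - 152)*(-1/22517) = (4900 - 152)*(-1/22517) = 4748*(-1/22517) = -4748/22517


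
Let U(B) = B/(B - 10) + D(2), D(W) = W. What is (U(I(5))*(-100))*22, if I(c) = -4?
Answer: -35200/7 ≈ -5028.6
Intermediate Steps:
U(B) = 2 + B/(-10 + B) (U(B) = B/(B - 10) + 2 = B/(-10 + B) + 2 = 2 + B/(-10 + B))
(U(I(5))*(-100))*22 = (((-20 + 3*(-4))/(-10 - 4))*(-100))*22 = (((-20 - 12)/(-14))*(-100))*22 = (-1/14*(-32)*(-100))*22 = ((16/7)*(-100))*22 = -1600/7*22 = -35200/7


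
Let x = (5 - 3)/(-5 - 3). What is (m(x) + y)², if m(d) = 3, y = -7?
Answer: 16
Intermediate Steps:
x = -¼ (x = 2/(-8) = 2*(-⅛) = -¼ ≈ -0.25000)
(m(x) + y)² = (3 - 7)² = (-4)² = 16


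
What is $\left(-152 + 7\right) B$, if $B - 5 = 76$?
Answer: $-11745$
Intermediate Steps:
$B = 81$ ($B = 5 + 76 = 81$)
$\left(-152 + 7\right) B = \left(-152 + 7\right) 81 = \left(-145\right) 81 = -11745$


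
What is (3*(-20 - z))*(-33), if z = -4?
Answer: 1584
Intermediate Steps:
(3*(-20 - z))*(-33) = (3*(-20 - 1*(-4)))*(-33) = (3*(-20 + 4))*(-33) = (3*(-16))*(-33) = -48*(-33) = 1584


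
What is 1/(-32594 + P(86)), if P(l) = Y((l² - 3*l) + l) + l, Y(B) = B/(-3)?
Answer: -1/34916 ≈ -2.8640e-5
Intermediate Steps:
Y(B) = -B/3 (Y(B) = B*(-⅓) = -B/3)
P(l) = -l²/3 + 5*l/3 (P(l) = -((l² - 3*l) + l)/3 + l = -(l² - 2*l)/3 + l = (-l²/3 + 2*l/3) + l = -l²/3 + 5*l/3)
1/(-32594 + P(86)) = 1/(-32594 + (⅓)*86*(5 - 1*86)) = 1/(-32594 + (⅓)*86*(5 - 86)) = 1/(-32594 + (⅓)*86*(-81)) = 1/(-32594 - 2322) = 1/(-34916) = -1/34916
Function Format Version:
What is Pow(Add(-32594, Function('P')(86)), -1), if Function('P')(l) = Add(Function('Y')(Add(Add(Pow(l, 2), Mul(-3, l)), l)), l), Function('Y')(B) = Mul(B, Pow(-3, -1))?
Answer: Rational(-1, 34916) ≈ -2.8640e-5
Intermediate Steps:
Function('Y')(B) = Mul(Rational(-1, 3), B) (Function('Y')(B) = Mul(B, Rational(-1, 3)) = Mul(Rational(-1, 3), B))
Function('P')(l) = Add(Mul(Rational(-1, 3), Pow(l, 2)), Mul(Rational(5, 3), l)) (Function('P')(l) = Add(Mul(Rational(-1, 3), Add(Add(Pow(l, 2), Mul(-3, l)), l)), l) = Add(Mul(Rational(-1, 3), Add(Pow(l, 2), Mul(-2, l))), l) = Add(Add(Mul(Rational(-1, 3), Pow(l, 2)), Mul(Rational(2, 3), l)), l) = Add(Mul(Rational(-1, 3), Pow(l, 2)), Mul(Rational(5, 3), l)))
Pow(Add(-32594, Function('P')(86)), -1) = Pow(Add(-32594, Mul(Rational(1, 3), 86, Add(5, Mul(-1, 86)))), -1) = Pow(Add(-32594, Mul(Rational(1, 3), 86, Add(5, -86))), -1) = Pow(Add(-32594, Mul(Rational(1, 3), 86, -81)), -1) = Pow(Add(-32594, -2322), -1) = Pow(-34916, -1) = Rational(-1, 34916)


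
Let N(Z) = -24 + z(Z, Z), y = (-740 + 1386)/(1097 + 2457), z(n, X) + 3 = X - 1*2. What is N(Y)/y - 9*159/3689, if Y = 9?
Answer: -455257/4123 ≈ -110.42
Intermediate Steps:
z(n, X) = -5 + X (z(n, X) = -3 + (X - 1*2) = -3 + (X - 2) = -3 + (-2 + X) = -5 + X)
y = 323/1777 (y = 646/3554 = 646*(1/3554) = 323/1777 ≈ 0.18177)
N(Z) = -29 + Z (N(Z) = -24 + (-5 + Z) = -29 + Z)
N(Y)/y - 9*159/3689 = (-29 + 9)/(323/1777) - 9*159/3689 = -20*1777/323 - 1431*1/3689 = -35540/323 - 1431/3689 = -455257/4123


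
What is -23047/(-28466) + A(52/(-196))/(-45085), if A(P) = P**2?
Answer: 2494811851241/3081418453610 ≈ 0.80963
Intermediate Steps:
-23047/(-28466) + A(52/(-196))/(-45085) = -23047/(-28466) + (52/(-196))**2/(-45085) = -23047*(-1/28466) + (52*(-1/196))**2*(-1/45085) = 23047/28466 + (-13/49)**2*(-1/45085) = 23047/28466 + (169/2401)*(-1/45085) = 23047/28466 - 169/108249085 = 2494811851241/3081418453610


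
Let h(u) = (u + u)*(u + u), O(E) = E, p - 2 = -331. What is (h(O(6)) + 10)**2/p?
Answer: -3388/47 ≈ -72.085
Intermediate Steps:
p = -329 (p = 2 - 331 = -329)
h(u) = 4*u**2 (h(u) = (2*u)*(2*u) = 4*u**2)
(h(O(6)) + 10)**2/p = (4*6**2 + 10)**2/(-329) = (4*36 + 10)**2*(-1/329) = (144 + 10)**2*(-1/329) = 154**2*(-1/329) = 23716*(-1/329) = -3388/47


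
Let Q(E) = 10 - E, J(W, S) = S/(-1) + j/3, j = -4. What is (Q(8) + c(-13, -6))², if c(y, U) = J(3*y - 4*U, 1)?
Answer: ⅑ ≈ 0.11111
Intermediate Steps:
J(W, S) = -4/3 - S (J(W, S) = S/(-1) - 4/3 = S*(-1) - 4*⅓ = -S - 4/3 = -4/3 - S)
c(y, U) = -7/3 (c(y, U) = -4/3 - 1*1 = -4/3 - 1 = -7/3)
(Q(8) + c(-13, -6))² = ((10 - 1*8) - 7/3)² = ((10 - 8) - 7/3)² = (2 - 7/3)² = (-⅓)² = ⅑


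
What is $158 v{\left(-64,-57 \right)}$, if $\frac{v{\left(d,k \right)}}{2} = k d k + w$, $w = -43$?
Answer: $-65721364$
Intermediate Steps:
$v{\left(d,k \right)} = -86 + 2 d k^{2}$ ($v{\left(d,k \right)} = 2 \left(k d k - 43\right) = 2 \left(d k k - 43\right) = 2 \left(d k^{2} - 43\right) = 2 \left(-43 + d k^{2}\right) = -86 + 2 d k^{2}$)
$158 v{\left(-64,-57 \right)} = 158 \left(-86 + 2 \left(-64\right) \left(-57\right)^{2}\right) = 158 \left(-86 + 2 \left(-64\right) 3249\right) = 158 \left(-86 - 415872\right) = 158 \left(-415958\right) = -65721364$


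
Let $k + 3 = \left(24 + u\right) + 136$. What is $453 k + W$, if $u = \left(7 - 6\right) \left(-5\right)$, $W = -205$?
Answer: $68651$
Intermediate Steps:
$u = -5$ ($u = 1 \left(-5\right) = -5$)
$k = 152$ ($k = -3 + \left(\left(24 - 5\right) + 136\right) = -3 + \left(19 + 136\right) = -3 + 155 = 152$)
$453 k + W = 453 \cdot 152 - 205 = 68856 - 205 = 68651$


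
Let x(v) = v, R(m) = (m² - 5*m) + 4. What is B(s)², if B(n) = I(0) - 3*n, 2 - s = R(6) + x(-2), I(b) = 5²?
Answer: 1849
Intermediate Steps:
I(b) = 25
R(m) = 4 + m² - 5*m
s = -6 (s = 2 - ((4 + 6² - 5*6) - 2) = 2 - ((4 + 36 - 30) - 2) = 2 - (10 - 2) = 2 - 1*8 = 2 - 8 = -6)
B(n) = 25 - 3*n
B(s)² = (25 - 3*(-6))² = (25 + 18)² = 43² = 1849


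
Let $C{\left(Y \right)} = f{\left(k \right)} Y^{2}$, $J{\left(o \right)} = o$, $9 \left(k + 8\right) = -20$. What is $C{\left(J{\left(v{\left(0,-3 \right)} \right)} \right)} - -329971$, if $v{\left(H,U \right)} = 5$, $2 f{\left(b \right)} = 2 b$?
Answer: $\frac{2967439}{9} \approx 3.2972 \cdot 10^{5}$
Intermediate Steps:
$k = - \frac{92}{9}$ ($k = -8 + \frac{1}{9} \left(-20\right) = -8 - \frac{20}{9} = - \frac{92}{9} \approx -10.222$)
$f{\left(b \right)} = b$ ($f{\left(b \right)} = \frac{2 b}{2} = b$)
$C{\left(Y \right)} = - \frac{92 Y^{2}}{9}$
$C{\left(J{\left(v{\left(0,-3 \right)} \right)} \right)} - -329971 = - \frac{92 \cdot 5^{2}}{9} - -329971 = \left(- \frac{92}{9}\right) 25 + 329971 = - \frac{2300}{9} + 329971 = \frac{2967439}{9}$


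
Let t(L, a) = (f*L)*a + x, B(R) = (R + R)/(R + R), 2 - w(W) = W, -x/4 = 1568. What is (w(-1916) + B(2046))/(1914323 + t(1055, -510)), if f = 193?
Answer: -1919/101935599 ≈ -1.8826e-5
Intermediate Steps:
x = -6272 (x = -4*1568 = -6272)
w(W) = 2 - W
B(R) = 1 (B(R) = (2*R)/((2*R)) = (2*R)*(1/(2*R)) = 1)
t(L, a) = -6272 + 193*L*a (t(L, a) = (193*L)*a - 6272 = 193*L*a - 6272 = -6272 + 193*L*a)
(w(-1916) + B(2046))/(1914323 + t(1055, -510)) = ((2 - 1*(-1916)) + 1)/(1914323 + (-6272 + 193*1055*(-510))) = ((2 + 1916) + 1)/(1914323 + (-6272 - 103843650)) = (1918 + 1)/(1914323 - 103849922) = 1919/(-101935599) = 1919*(-1/101935599) = -1919/101935599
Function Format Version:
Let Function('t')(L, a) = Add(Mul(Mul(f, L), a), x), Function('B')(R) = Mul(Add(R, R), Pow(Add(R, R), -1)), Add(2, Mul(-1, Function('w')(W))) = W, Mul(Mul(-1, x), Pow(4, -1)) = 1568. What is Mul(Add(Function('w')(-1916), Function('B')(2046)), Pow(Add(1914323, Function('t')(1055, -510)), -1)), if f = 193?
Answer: Rational(-1919, 101935599) ≈ -1.8826e-5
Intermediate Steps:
x = -6272 (x = Mul(-4, 1568) = -6272)
Function('w')(W) = Add(2, Mul(-1, W))
Function('B')(R) = 1 (Function('B')(R) = Mul(Mul(2, R), Pow(Mul(2, R), -1)) = Mul(Mul(2, R), Mul(Rational(1, 2), Pow(R, -1))) = 1)
Function('t')(L, a) = Add(-6272, Mul(193, L, a)) (Function('t')(L, a) = Add(Mul(Mul(193, L), a), -6272) = Add(Mul(193, L, a), -6272) = Add(-6272, Mul(193, L, a)))
Mul(Add(Function('w')(-1916), Function('B')(2046)), Pow(Add(1914323, Function('t')(1055, -510)), -1)) = Mul(Add(Add(2, Mul(-1, -1916)), 1), Pow(Add(1914323, Add(-6272, Mul(193, 1055, -510))), -1)) = Mul(Add(Add(2, 1916), 1), Pow(Add(1914323, Add(-6272, -103843650)), -1)) = Mul(Add(1918, 1), Pow(Add(1914323, -103849922), -1)) = Mul(1919, Pow(-101935599, -1)) = Mul(1919, Rational(-1, 101935599)) = Rational(-1919, 101935599)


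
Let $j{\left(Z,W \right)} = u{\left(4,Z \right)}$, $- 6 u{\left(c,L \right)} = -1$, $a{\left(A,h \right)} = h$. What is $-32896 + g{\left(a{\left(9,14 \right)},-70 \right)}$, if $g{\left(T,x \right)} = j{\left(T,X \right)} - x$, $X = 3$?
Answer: $- \frac{196955}{6} \approx -32826.0$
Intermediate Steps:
$u{\left(c,L \right)} = \frac{1}{6}$ ($u{\left(c,L \right)} = \left(- \frac{1}{6}\right) \left(-1\right) = \frac{1}{6}$)
$j{\left(Z,W \right)} = \frac{1}{6}$
$g{\left(T,x \right)} = \frac{1}{6} - x$
$-32896 + g{\left(a{\left(9,14 \right)},-70 \right)} = -32896 + \left(\frac{1}{6} - -70\right) = -32896 + \left(\frac{1}{6} + 70\right) = -32896 + \frac{421}{6} = - \frac{196955}{6}$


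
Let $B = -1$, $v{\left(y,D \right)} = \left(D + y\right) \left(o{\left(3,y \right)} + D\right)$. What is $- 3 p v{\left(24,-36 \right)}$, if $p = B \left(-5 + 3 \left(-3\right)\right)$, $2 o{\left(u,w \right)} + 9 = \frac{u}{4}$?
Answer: $-20223$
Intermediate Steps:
$o{\left(u,w \right)} = - \frac{9}{2} + \frac{u}{8}$ ($o{\left(u,w \right)} = - \frac{9}{2} + \frac{u \frac{1}{4}}{2} = - \frac{9}{2} + \frac{\frac{1}{4} u}{2} = - \frac{9}{2} + \frac{u}{8}$)
$v{\left(y,D \right)} = \left(- \frac{33}{8} + D\right) \left(D + y\right)$ ($v{\left(y,D \right)} = \left(D + y\right) \left(\left(- \frac{9}{2} + \frac{1}{8} \cdot 3\right) + D\right) = \left(D + y\right) \left(\left(- \frac{9}{2} + \frac{3}{8}\right) + D\right) = \left(D + y\right) \left(- \frac{33}{8} + D\right) = \left(- \frac{33}{8} + D\right) \left(D + y\right)$)
$p = 14$ ($p = - (-5 + 3 \left(-3\right)) = - (-5 - 9) = \left(-1\right) \left(-14\right) = 14$)
$- 3 p v{\left(24,-36 \right)} = \left(-3\right) 14 \left(\left(-36\right)^{2} - - \frac{297}{2} - 99 - 864\right) = - 42 \left(1296 + \frac{297}{2} - 99 - 864\right) = \left(-42\right) \frac{963}{2} = -20223$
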